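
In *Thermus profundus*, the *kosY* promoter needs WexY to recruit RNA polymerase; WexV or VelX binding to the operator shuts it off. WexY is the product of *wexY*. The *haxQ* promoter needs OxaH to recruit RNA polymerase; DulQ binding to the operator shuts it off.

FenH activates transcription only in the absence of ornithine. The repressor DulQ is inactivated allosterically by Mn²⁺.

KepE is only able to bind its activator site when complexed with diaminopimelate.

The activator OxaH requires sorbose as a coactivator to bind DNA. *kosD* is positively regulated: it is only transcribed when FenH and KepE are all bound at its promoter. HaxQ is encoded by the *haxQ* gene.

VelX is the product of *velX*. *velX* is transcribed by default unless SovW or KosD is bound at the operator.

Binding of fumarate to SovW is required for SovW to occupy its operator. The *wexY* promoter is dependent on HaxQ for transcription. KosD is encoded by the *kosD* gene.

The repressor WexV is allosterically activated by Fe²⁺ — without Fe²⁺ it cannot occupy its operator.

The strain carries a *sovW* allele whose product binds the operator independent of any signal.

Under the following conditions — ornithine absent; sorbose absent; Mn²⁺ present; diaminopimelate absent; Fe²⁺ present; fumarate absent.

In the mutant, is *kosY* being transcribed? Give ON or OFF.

OFF

Sorbose is absent, so OxaH is inactive.
Mn²⁺ is present, so DulQ is inactive.
Required activator OxaH is absent, so *haxQ* is not transcribed.
So HaxQ is not produced.
Required activator HaxQ is absent, so *wexY* is not transcribed.
So WexY is not produced.
Fe²⁺ is present, so WexV is active.
SovW is constitutively active in this strain.
Ornithine is absent, so FenH is active.
Diaminopimelate is absent, so KepE is inactive.
Required activator KepE is absent, so *kosD* is not transcribed.
So KosD is not produced.
With repressor SovW bound, *velX* is not transcribed.
So VelX is not produced.
With repressor WexV bound, *kosY* is not transcribed.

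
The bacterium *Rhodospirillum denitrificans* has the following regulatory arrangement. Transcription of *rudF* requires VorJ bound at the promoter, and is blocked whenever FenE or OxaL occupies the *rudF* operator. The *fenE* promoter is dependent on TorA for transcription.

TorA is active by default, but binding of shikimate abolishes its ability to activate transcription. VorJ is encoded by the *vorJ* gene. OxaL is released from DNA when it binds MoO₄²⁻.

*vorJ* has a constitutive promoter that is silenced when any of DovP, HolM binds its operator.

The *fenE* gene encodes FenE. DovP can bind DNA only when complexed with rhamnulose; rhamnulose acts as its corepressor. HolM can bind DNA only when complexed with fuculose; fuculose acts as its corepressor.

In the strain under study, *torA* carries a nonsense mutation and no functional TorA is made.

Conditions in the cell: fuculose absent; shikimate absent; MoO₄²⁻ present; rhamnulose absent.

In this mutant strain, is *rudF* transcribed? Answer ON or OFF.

ON

TorA is non-functional in this strain, so it has no effect.
Required activator TorA is absent, so *fenE* is not transcribed.
So FenE is not produced.
Rhamnulose is absent, so DovP is inactive.
Fuculose is absent, so HolM is inactive.
With no repressor bound, *vorJ* is transcribed.
So VorJ is produced and active.
MoO₄²⁻ is present, so OxaL is inactive.
No repressor is bound and VorJ is active, so *rudF* is transcribed.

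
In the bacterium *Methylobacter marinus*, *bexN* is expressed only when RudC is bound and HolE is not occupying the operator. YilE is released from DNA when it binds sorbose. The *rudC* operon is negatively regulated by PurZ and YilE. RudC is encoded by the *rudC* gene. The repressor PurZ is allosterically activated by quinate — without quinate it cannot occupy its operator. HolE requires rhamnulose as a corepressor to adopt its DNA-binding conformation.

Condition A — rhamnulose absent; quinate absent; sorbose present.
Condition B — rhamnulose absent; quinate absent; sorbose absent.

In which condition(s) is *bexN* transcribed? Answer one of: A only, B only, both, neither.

Condition A:
Rhamnulose is absent, so HolE is inactive.
Quinate is absent, so PurZ is inactive.
Sorbose is present, so YilE is inactive.
With no repressor bound, *rudC* is transcribed.
So RudC is produced and active.
No repressor is bound and RudC is active, so *bexN* is transcribed.
→ *bexN* is ON in A.
Condition B:
Rhamnulose is absent, so HolE is inactive.
Quinate is absent, so PurZ is inactive.
Sorbose is absent, so YilE is active.
With repressor YilE bound, *rudC* is not transcribed.
So RudC is not produced.
Required activator RudC is absent, so *bexN* is not transcribed.
→ *bexN* is OFF in B.

A only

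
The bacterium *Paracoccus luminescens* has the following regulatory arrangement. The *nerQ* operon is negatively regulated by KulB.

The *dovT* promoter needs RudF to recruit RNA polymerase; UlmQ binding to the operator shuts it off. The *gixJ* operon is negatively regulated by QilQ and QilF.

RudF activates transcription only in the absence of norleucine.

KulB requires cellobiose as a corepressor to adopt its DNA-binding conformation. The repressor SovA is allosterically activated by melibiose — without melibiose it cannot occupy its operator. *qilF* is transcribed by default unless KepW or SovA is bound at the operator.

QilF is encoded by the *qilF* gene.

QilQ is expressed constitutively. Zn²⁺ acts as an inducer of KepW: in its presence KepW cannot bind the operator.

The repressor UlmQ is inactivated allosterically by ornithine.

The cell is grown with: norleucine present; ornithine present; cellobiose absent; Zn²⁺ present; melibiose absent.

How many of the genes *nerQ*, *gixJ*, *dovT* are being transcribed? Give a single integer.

Cellobiose is absent, so KulB is inactive.
With no repressor bound, *nerQ* is transcribed.
→ *nerQ* is ON.
QilQ is produced constitutively and is active.
Zn²⁺ is present, so KepW is inactive.
Melibiose is absent, so SovA is inactive.
With no repressor bound, *qilF* is transcribed.
So QilF is produced and active.
With repressor QilQ bound, *gixJ* is not transcribed.
→ *gixJ* is OFF.
Ornithine is present, so UlmQ is inactive.
Norleucine is present, so RudF is inactive.
Required activator RudF is absent, so *dovT* is not transcribed.
→ *dovT* is OFF.
1 of the 3 genes is transcribed.

1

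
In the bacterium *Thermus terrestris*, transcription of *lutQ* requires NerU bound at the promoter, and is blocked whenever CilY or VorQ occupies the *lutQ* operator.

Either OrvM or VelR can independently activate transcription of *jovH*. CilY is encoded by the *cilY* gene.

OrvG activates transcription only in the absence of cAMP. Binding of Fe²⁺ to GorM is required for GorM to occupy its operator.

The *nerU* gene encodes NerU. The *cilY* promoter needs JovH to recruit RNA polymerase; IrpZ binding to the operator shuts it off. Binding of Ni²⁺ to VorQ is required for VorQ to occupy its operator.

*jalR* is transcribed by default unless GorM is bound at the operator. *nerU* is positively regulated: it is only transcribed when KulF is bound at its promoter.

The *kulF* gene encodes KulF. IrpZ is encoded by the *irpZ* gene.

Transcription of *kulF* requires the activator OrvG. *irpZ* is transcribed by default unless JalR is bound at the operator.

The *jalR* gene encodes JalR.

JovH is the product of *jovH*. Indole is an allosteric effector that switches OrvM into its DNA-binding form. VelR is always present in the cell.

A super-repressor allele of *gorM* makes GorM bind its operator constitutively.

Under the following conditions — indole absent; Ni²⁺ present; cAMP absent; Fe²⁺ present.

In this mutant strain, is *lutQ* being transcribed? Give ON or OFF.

cAMP is absent, so OrvG is active.
No repressor is bound and OrvG is active, so *kulF* is transcribed.
So KulF is produced and active.
No repressor is bound and KulF is active, so *nerU* is transcribed.
So NerU is produced and active.
GorM is constitutively active in this strain.
With repressor GorM bound, *jalR* is not transcribed.
So JalR is not produced.
With no repressor bound, *irpZ* is transcribed.
So IrpZ is produced and active.
Indole is absent, so OrvM is inactive.
VelR is produced constitutively and is active.
Activator VelR is present, so *jovH* is transcribed.
So JovH is produced and active.
With repressor IrpZ bound, *cilY* is not transcribed.
So CilY is not produced.
Ni²⁺ is present, so VorQ is active.
With repressor VorQ bound, *lutQ* is not transcribed.

OFF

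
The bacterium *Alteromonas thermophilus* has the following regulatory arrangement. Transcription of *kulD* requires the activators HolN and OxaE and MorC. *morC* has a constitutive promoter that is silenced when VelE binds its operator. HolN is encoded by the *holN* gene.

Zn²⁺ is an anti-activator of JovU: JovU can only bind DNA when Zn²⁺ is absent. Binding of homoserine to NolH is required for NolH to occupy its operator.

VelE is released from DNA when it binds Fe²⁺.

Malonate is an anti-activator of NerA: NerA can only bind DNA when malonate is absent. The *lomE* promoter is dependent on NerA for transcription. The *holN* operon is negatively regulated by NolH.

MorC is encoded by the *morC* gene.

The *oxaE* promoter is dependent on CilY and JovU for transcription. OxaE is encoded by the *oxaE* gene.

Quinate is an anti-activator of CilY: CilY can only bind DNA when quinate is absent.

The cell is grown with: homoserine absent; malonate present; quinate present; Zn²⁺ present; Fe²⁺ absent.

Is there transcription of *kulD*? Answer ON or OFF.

Homoserine is absent, so NolH is inactive.
With no repressor bound, *holN* is transcribed.
So HolN is produced and active.
Quinate is present, so CilY is inactive.
Zn²⁺ is present, so JovU is inactive.
Required activator CilY is absent, so *oxaE* is not transcribed.
So OxaE is not produced.
Fe²⁺ is absent, so VelE is active.
With repressor VelE bound, *morC* is not transcribed.
So MorC is not produced.
Required activator OxaE is absent, so *kulD* is not transcribed.

OFF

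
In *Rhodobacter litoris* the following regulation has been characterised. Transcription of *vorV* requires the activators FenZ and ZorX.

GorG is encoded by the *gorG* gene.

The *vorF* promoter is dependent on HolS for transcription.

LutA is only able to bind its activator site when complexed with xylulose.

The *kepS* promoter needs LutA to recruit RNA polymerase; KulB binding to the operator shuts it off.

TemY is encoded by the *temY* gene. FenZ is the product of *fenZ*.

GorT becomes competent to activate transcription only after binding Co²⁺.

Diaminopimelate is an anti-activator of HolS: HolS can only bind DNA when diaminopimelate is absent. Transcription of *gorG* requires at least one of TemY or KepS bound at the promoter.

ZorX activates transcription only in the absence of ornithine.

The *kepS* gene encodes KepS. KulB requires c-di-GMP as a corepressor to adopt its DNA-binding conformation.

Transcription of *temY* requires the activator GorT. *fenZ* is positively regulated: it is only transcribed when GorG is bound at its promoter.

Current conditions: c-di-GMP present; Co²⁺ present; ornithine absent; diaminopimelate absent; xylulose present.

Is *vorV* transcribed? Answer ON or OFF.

Co²⁺ is present, so GorT is active.
No repressor is bound and GorT is active, so *temY* is transcribed.
So TemY is produced and active.
Xylulose is present, so LutA is active.
c-di-GMP is present, so KulB is active.
With repressor KulB bound, *kepS* is not transcribed.
So KepS is not produced.
Activator TemY is present, so *gorG* is transcribed.
So GorG is produced and active.
No repressor is bound and GorG is active, so *fenZ* is transcribed.
So FenZ is produced and active.
Ornithine is absent, so ZorX is active.
No repressor is bound and FenZ and ZorX are active, so *vorV* is transcribed.

ON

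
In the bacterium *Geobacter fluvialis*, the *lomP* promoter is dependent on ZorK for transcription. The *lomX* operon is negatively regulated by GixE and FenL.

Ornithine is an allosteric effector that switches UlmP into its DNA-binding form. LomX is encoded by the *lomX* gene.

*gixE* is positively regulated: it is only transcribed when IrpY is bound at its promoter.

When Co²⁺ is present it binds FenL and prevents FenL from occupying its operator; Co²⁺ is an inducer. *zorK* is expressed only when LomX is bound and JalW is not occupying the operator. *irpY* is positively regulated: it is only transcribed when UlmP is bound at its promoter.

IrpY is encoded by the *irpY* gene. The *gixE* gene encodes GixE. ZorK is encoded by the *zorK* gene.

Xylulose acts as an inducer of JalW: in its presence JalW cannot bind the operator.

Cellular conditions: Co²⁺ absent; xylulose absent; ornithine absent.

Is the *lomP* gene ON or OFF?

OFF

Ornithine is absent, so UlmP is inactive.
Required activator UlmP is absent, so *irpY* is not transcribed.
So IrpY is not produced.
Required activator IrpY is absent, so *gixE* is not transcribed.
So GixE is not produced.
Co²⁺ is absent, so FenL is active.
With repressor FenL bound, *lomX* is not transcribed.
So LomX is not produced.
Xylulose is absent, so JalW is active.
With repressor JalW bound, *zorK* is not transcribed.
So ZorK is not produced.
Required activator ZorK is absent, so *lomP* is not transcribed.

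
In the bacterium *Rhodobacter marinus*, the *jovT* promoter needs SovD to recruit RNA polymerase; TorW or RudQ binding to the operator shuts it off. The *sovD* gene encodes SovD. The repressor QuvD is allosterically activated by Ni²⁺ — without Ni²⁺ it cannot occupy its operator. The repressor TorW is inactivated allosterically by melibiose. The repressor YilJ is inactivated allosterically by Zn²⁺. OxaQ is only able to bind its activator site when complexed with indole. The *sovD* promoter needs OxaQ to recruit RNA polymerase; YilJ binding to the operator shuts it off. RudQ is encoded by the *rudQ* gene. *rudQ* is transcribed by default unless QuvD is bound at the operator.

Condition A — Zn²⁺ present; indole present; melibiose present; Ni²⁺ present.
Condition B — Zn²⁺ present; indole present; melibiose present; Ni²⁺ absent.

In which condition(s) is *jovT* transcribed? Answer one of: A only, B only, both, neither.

Condition A:
Zn²⁺ is present, so YilJ is inactive.
Indole is present, so OxaQ is active.
No repressor is bound and OxaQ is active, so *sovD* is transcribed.
So SovD is produced and active.
Melibiose is present, so TorW is inactive.
Ni²⁺ is present, so QuvD is active.
With repressor QuvD bound, *rudQ* is not transcribed.
So RudQ is not produced.
No repressor is bound and SovD is active, so *jovT* is transcribed.
→ *jovT* is ON in A.
Condition B:
Zn²⁺ is present, so YilJ is inactive.
Indole is present, so OxaQ is active.
No repressor is bound and OxaQ is active, so *sovD* is transcribed.
So SovD is produced and active.
Melibiose is present, so TorW is inactive.
Ni²⁺ is absent, so QuvD is inactive.
With no repressor bound, *rudQ* is transcribed.
So RudQ is produced and active.
With repressor RudQ bound, *jovT* is not transcribed.
→ *jovT* is OFF in B.

A only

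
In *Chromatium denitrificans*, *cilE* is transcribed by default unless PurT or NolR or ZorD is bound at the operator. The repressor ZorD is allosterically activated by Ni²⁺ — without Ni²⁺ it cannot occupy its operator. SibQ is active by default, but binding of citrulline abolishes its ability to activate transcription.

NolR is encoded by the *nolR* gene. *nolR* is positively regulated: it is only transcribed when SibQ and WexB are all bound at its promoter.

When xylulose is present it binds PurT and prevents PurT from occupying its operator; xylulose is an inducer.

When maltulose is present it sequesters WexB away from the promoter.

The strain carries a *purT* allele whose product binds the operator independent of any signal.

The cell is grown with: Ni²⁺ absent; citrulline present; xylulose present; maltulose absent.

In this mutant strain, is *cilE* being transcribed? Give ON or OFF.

PurT is constitutively active in this strain.
Citrulline is present, so SibQ is inactive.
Maltulose is absent, so WexB is active.
Required activator SibQ is absent, so *nolR* is not transcribed.
So NolR is not produced.
Ni²⁺ is absent, so ZorD is inactive.
With repressor PurT bound, *cilE* is not transcribed.

OFF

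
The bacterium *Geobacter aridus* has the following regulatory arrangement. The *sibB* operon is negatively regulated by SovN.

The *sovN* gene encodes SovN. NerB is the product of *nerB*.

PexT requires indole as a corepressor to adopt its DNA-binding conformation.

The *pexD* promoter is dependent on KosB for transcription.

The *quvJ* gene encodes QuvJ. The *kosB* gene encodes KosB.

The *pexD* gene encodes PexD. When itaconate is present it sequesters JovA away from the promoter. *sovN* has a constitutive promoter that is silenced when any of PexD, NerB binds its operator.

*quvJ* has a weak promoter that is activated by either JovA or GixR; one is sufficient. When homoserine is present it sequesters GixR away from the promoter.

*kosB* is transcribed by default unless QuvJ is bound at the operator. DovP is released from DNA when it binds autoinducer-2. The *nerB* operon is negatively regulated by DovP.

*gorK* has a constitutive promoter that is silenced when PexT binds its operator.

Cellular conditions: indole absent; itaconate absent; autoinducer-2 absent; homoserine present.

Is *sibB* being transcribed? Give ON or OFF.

Itaconate is absent, so JovA is active.
Homoserine is present, so GixR is inactive.
Activator JovA is present, so *quvJ* is transcribed.
So QuvJ is produced and active.
With repressor QuvJ bound, *kosB* is not transcribed.
So KosB is not produced.
Required activator KosB is absent, so *pexD* is not transcribed.
So PexD is not produced.
Autoinducer-2 is absent, so DovP is active.
With repressor DovP bound, *nerB* is not transcribed.
So NerB is not produced.
With no repressor bound, *sovN* is transcribed.
So SovN is produced and active.
With repressor SovN bound, *sibB* is not transcribed.

OFF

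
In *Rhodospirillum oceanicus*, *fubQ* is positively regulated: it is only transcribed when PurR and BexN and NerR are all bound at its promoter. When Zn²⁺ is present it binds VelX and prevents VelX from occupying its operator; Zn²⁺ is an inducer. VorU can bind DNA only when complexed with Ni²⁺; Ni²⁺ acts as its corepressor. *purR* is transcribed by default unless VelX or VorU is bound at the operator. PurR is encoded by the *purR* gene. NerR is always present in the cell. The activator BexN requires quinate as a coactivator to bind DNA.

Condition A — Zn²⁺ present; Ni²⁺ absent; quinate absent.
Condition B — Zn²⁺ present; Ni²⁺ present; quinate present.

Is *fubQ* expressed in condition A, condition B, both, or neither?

Condition A:
Zn²⁺ is present, so VelX is inactive.
Ni²⁺ is absent, so VorU is inactive.
With no repressor bound, *purR* is transcribed.
So PurR is produced and active.
Quinate is absent, so BexN is inactive.
NerR is produced constitutively and is active.
Required activator BexN is absent, so *fubQ* is not transcribed.
→ *fubQ* is OFF in A.
Condition B:
Zn²⁺ is present, so VelX is inactive.
Ni²⁺ is present, so VorU is active.
With repressor VorU bound, *purR* is not transcribed.
So PurR is not produced.
Quinate is present, so BexN is active.
NerR is produced constitutively and is active.
Required activator PurR is absent, so *fubQ* is not transcribed.
→ *fubQ* is OFF in B.

neither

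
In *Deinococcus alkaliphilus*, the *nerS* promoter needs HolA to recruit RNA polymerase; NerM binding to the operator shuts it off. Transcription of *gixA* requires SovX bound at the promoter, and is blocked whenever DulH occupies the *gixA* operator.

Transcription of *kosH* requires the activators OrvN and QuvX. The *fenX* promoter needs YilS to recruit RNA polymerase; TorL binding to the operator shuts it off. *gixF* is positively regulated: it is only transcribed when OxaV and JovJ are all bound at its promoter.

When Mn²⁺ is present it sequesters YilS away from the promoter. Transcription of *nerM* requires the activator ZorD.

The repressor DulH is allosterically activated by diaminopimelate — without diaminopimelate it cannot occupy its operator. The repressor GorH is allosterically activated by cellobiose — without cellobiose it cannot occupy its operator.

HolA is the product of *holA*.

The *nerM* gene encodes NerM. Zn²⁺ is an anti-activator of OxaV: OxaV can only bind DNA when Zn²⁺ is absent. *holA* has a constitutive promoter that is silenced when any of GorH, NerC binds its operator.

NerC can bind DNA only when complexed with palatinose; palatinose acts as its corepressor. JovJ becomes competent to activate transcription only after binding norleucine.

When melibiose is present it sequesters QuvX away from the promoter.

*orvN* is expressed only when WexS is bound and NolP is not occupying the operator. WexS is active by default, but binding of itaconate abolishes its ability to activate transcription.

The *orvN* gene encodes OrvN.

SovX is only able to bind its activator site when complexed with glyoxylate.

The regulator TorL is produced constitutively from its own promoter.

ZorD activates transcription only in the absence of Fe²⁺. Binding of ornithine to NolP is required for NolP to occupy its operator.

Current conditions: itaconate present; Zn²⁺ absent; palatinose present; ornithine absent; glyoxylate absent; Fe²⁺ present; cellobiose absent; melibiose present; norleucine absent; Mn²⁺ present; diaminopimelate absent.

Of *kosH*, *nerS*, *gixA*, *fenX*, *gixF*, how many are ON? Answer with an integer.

Ornithine is absent, so NolP is inactive.
Itaconate is present, so WexS is inactive.
Required activator WexS is absent, so *orvN* is not transcribed.
So OrvN is not produced.
Melibiose is present, so QuvX is inactive.
Required activator OrvN is absent, so *kosH* is not transcribed.
→ *kosH* is OFF.
Cellobiose is absent, so GorH is inactive.
Palatinose is present, so NerC is active.
With repressor NerC bound, *holA* is not transcribed.
So HolA is not produced.
Fe²⁺ is present, so ZorD is inactive.
Required activator ZorD is absent, so *nerM* is not transcribed.
So NerM is not produced.
Required activator HolA is absent, so *nerS* is not transcribed.
→ *nerS* is OFF.
Glyoxylate is absent, so SovX is inactive.
Diaminopimelate is absent, so DulH is inactive.
Required activator SovX is absent, so *gixA* is not transcribed.
→ *gixA* is OFF.
TorL is produced constitutively and is active.
Mn²⁺ is present, so YilS is inactive.
With repressor TorL bound, *fenX* is not transcribed.
→ *fenX* is OFF.
Zn²⁺ is absent, so OxaV is active.
Norleucine is absent, so JovJ is inactive.
Required activator JovJ is absent, so *gixF* is not transcribed.
→ *gixF* is OFF.
0 of the 5 genes are transcribed.

0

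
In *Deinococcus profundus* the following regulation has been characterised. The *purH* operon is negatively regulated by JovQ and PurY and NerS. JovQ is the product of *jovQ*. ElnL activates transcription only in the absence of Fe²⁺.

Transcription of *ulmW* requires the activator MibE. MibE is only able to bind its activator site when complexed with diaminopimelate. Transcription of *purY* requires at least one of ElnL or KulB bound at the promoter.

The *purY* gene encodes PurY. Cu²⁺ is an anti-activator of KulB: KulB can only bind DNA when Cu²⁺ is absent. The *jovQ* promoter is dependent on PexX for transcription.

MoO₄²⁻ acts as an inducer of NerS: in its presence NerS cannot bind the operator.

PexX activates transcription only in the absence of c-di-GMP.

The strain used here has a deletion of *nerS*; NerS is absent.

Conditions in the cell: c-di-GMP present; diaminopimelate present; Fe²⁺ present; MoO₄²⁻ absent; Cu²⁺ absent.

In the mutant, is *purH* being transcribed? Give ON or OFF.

c-di-GMP is present, so PexX is inactive.
Required activator PexX is absent, so *jovQ* is not transcribed.
So JovQ is not produced.
Fe²⁺ is present, so ElnL is inactive.
Cu²⁺ is absent, so KulB is active.
Activator KulB is present, so *purY* is transcribed.
So PurY is produced and active.
NerS is non-functional in this strain, so it has no effect.
With repressor PurY bound, *purH* is not transcribed.

OFF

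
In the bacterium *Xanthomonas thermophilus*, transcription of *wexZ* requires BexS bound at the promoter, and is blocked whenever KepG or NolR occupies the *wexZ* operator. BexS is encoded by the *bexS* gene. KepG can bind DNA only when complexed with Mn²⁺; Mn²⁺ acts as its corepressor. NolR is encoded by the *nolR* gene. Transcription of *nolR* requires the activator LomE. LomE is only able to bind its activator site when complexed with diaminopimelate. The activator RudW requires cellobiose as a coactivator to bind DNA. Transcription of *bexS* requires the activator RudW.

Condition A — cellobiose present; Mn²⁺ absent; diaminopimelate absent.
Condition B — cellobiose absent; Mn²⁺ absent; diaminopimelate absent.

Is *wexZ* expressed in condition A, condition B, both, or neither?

A only

Condition A:
Cellobiose is present, so RudW is active.
No repressor is bound and RudW is active, so *bexS* is transcribed.
So BexS is produced and active.
Mn²⁺ is absent, so KepG is inactive.
Diaminopimelate is absent, so LomE is inactive.
Required activator LomE is absent, so *nolR* is not transcribed.
So NolR is not produced.
No repressor is bound and BexS is active, so *wexZ* is transcribed.
→ *wexZ* is ON in A.
Condition B:
Cellobiose is absent, so RudW is inactive.
Required activator RudW is absent, so *bexS* is not transcribed.
So BexS is not produced.
Mn²⁺ is absent, so KepG is inactive.
Diaminopimelate is absent, so LomE is inactive.
Required activator LomE is absent, so *nolR* is not transcribed.
So NolR is not produced.
Required activator BexS is absent, so *wexZ* is not transcribed.
→ *wexZ* is OFF in B.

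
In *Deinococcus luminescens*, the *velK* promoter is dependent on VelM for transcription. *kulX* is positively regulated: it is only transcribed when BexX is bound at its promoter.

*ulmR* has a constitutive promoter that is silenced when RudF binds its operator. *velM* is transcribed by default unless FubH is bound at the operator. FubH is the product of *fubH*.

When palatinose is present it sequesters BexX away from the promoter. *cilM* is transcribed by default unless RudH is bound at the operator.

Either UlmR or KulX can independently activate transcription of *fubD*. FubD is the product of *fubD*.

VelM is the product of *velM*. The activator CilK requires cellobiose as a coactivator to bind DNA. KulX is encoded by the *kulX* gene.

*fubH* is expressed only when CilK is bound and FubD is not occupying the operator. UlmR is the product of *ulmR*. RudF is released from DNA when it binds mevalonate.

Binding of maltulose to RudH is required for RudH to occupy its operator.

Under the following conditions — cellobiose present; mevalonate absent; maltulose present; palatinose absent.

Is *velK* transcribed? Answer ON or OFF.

Mevalonate is absent, so RudF is active.
With repressor RudF bound, *ulmR* is not transcribed.
So UlmR is not produced.
Palatinose is absent, so BexX is active.
No repressor is bound and BexX is active, so *kulX* is transcribed.
So KulX is produced and active.
Activator KulX is present, so *fubD* is transcribed.
So FubD is produced and active.
Cellobiose is present, so CilK is active.
With repressor FubD bound, *fubH* is not transcribed.
So FubH is not produced.
With no repressor bound, *velM* is transcribed.
So VelM is produced and active.
No repressor is bound and VelM is active, so *velK* is transcribed.

ON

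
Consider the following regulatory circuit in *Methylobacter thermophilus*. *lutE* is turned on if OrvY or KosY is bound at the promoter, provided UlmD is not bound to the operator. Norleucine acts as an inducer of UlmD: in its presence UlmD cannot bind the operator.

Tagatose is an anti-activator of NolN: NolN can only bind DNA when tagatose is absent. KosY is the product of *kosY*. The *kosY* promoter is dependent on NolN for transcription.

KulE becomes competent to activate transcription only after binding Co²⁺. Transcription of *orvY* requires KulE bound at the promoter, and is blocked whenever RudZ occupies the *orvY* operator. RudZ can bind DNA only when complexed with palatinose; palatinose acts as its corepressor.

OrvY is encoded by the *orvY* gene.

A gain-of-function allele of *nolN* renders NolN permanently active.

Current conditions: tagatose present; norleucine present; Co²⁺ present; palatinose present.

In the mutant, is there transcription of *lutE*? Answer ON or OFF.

ON

Palatinose is present, so RudZ is active.
Co²⁺ is present, so KulE is active.
With repressor RudZ bound, *orvY* is not transcribed.
So OrvY is not produced.
NolN is constitutively active in this strain.
No repressor is bound and NolN is active, so *kosY* is transcribed.
So KosY is produced and active.
Norleucine is present, so UlmD is inactive.
Activator KosY is present, so *lutE* is transcribed.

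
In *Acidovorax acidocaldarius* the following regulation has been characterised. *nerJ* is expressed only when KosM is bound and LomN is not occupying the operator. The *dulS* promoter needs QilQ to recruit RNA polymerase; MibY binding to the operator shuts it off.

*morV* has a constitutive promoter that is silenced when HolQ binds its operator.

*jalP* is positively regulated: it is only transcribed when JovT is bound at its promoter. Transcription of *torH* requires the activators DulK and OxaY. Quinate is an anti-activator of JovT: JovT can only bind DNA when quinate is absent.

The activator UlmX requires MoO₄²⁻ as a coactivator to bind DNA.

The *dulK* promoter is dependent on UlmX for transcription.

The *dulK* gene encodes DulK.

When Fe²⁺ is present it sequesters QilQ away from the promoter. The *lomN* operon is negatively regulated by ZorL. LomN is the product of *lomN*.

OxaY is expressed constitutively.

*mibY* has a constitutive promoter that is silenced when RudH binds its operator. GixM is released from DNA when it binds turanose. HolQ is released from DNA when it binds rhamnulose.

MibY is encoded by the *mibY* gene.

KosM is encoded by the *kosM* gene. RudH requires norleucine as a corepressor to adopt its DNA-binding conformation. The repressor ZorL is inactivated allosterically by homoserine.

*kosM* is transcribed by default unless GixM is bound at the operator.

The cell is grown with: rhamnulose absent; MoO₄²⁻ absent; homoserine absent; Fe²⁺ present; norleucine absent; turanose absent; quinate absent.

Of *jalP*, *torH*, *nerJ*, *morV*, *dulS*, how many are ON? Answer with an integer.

Quinate is absent, so JovT is active.
No repressor is bound and JovT is active, so *jalP* is transcribed.
→ *jalP* is ON.
MoO₄²⁻ is absent, so UlmX is inactive.
Required activator UlmX is absent, so *dulK* is not transcribed.
So DulK is not produced.
OxaY is produced constitutively and is active.
Required activator DulK is absent, so *torH* is not transcribed.
→ *torH* is OFF.
Homoserine is absent, so ZorL is active.
With repressor ZorL bound, *lomN* is not transcribed.
So LomN is not produced.
Turanose is absent, so GixM is active.
With repressor GixM bound, *kosM* is not transcribed.
So KosM is not produced.
Required activator KosM is absent, so *nerJ* is not transcribed.
→ *nerJ* is OFF.
Rhamnulose is absent, so HolQ is active.
With repressor HolQ bound, *morV* is not transcribed.
→ *morV* is OFF.
Norleucine is absent, so RudH is inactive.
With no repressor bound, *mibY* is transcribed.
So MibY is produced and active.
Fe²⁺ is present, so QilQ is inactive.
With repressor MibY bound, *dulS* is not transcribed.
→ *dulS* is OFF.
1 of the 5 genes is transcribed.

1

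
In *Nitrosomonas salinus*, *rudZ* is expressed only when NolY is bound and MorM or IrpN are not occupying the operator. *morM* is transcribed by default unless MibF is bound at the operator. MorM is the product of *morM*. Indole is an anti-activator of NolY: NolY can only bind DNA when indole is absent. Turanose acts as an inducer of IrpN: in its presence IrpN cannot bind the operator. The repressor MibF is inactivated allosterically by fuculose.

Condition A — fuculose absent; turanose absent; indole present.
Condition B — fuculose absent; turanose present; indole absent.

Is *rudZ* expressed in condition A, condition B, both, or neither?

Condition A:
Fuculose is absent, so MibF is active.
With repressor MibF bound, *morM* is not transcribed.
So MorM is not produced.
Turanose is absent, so IrpN is active.
Indole is present, so NolY is inactive.
With repressor IrpN bound, *rudZ* is not transcribed.
→ *rudZ* is OFF in A.
Condition B:
Fuculose is absent, so MibF is active.
With repressor MibF bound, *morM* is not transcribed.
So MorM is not produced.
Turanose is present, so IrpN is inactive.
Indole is absent, so NolY is active.
No repressor is bound and NolY is active, so *rudZ* is transcribed.
→ *rudZ* is ON in B.

B only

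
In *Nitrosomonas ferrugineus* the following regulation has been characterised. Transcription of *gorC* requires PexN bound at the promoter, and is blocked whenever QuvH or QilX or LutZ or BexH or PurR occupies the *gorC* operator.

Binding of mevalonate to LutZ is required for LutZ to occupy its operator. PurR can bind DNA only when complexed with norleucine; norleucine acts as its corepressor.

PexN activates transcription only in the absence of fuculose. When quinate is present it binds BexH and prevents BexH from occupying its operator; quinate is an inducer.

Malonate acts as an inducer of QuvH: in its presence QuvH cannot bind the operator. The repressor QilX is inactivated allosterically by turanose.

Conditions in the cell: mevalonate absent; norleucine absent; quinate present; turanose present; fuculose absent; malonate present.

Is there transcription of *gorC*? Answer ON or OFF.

ON

Malonate is present, so QuvH is inactive.
Turanose is present, so QilX is inactive.
Mevalonate is absent, so LutZ is inactive.
Fuculose is absent, so PexN is active.
Quinate is present, so BexH is inactive.
Norleucine is absent, so PurR is inactive.
No repressor is bound and PexN is active, so *gorC* is transcribed.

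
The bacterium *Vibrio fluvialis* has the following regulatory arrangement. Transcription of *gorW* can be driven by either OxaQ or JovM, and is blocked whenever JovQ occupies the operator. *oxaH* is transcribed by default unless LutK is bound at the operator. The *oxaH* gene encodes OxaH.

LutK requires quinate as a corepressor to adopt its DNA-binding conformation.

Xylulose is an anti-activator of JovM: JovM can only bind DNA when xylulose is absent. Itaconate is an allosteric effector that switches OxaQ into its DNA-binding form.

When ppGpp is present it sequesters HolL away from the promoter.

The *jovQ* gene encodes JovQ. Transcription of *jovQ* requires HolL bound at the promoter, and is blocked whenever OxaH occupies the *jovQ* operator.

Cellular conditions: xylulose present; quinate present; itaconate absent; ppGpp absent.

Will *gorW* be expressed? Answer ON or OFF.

OFF

Itaconate is absent, so OxaQ is inactive.
ppGpp is absent, so HolL is active.
Quinate is present, so LutK is active.
With repressor LutK bound, *oxaH* is not transcribed.
So OxaH is not produced.
No repressor is bound and HolL is active, so *jovQ* is transcribed.
So JovQ is produced and active.
Xylulose is present, so JovM is inactive.
With repressor JovQ bound, *gorW* is not transcribed.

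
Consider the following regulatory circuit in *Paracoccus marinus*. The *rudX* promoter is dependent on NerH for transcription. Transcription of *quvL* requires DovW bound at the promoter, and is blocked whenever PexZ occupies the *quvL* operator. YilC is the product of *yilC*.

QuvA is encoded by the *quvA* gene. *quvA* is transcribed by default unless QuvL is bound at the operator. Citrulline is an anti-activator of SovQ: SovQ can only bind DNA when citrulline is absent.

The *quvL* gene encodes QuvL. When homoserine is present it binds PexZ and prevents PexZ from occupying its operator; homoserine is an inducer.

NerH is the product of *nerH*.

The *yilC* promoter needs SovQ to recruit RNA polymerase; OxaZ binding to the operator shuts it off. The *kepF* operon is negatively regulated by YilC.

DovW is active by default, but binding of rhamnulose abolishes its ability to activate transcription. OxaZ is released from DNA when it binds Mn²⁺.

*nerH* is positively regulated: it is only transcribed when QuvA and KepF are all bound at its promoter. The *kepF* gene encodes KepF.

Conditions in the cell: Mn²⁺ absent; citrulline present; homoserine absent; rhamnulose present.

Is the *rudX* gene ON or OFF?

ON

Rhamnulose is present, so DovW is inactive.
Homoserine is absent, so PexZ is active.
With repressor PexZ bound, *quvL* is not transcribed.
So QuvL is not produced.
With no repressor bound, *quvA* is transcribed.
So QuvA is produced and active.
Citrulline is present, so SovQ is inactive.
Mn²⁺ is absent, so OxaZ is active.
With repressor OxaZ bound, *yilC* is not transcribed.
So YilC is not produced.
With no repressor bound, *kepF* is transcribed.
So KepF is produced and active.
No repressor is bound and QuvA and KepF are active, so *nerH* is transcribed.
So NerH is produced and active.
No repressor is bound and NerH is active, so *rudX* is transcribed.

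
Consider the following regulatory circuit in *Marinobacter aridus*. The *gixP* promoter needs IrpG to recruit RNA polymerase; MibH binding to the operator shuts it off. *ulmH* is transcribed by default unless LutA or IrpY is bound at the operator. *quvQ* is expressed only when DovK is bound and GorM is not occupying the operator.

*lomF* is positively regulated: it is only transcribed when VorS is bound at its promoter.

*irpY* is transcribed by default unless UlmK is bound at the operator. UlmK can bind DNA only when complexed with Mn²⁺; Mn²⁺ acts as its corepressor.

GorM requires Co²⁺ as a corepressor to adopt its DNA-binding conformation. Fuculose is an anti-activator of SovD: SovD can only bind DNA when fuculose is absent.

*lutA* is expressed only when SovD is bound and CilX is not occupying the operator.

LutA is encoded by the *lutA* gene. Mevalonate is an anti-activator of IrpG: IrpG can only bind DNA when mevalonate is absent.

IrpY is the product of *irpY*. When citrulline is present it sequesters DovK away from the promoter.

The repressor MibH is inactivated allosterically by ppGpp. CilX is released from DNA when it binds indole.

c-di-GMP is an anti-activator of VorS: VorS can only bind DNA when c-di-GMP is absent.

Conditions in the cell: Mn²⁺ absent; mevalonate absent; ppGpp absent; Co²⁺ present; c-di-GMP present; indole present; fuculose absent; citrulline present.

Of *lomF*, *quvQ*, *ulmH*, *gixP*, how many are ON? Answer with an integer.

0

c-di-GMP is present, so VorS is inactive.
Required activator VorS is absent, so *lomF* is not transcribed.
→ *lomF* is OFF.
Co²⁺ is present, so GorM is active.
Citrulline is present, so DovK is inactive.
With repressor GorM bound, *quvQ* is not transcribed.
→ *quvQ* is OFF.
Fuculose is absent, so SovD is active.
Indole is present, so CilX is inactive.
No repressor is bound and SovD is active, so *lutA* is transcribed.
So LutA is produced and active.
Mn²⁺ is absent, so UlmK is inactive.
With no repressor bound, *irpY* is transcribed.
So IrpY is produced and active.
With repressor LutA bound, *ulmH* is not transcribed.
→ *ulmH* is OFF.
Mevalonate is absent, so IrpG is active.
ppGpp is absent, so MibH is active.
With repressor MibH bound, *gixP* is not transcribed.
→ *gixP* is OFF.
0 of the 4 genes are transcribed.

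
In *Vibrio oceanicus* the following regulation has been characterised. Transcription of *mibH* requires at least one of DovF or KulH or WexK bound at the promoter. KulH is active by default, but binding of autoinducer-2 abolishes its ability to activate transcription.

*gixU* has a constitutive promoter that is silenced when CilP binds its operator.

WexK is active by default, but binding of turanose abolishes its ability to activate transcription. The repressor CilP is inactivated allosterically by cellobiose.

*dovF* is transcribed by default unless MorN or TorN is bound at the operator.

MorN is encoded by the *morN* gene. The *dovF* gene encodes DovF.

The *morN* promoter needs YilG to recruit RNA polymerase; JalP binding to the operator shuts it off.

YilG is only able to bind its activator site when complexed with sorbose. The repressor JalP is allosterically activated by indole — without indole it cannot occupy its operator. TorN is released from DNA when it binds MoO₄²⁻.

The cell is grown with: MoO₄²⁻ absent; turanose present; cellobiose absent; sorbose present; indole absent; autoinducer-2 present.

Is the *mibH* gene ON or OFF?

OFF

Indole is absent, so JalP is inactive.
Sorbose is present, so YilG is active.
No repressor is bound and YilG is active, so *morN* is transcribed.
So MorN is produced and active.
MoO₄²⁻ is absent, so TorN is active.
With repressor MorN bound, *dovF* is not transcribed.
So DovF is not produced.
Autoinducer-2 is present, so KulH is inactive.
Turanose is present, so WexK is inactive.
No activator is available at the *mibH* promoter, so *mibH* is not transcribed.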